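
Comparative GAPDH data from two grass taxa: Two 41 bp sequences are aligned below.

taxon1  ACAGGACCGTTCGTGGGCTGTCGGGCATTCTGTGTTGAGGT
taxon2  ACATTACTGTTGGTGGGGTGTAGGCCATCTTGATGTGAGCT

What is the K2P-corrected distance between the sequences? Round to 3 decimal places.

0.415

Of 41 sites, 3 differences are transitions and 10 are transversions, so P = 3/41 ≈ 0.073171 and Q = 10/41 ≈ 0.243902.
Under the Kimura two-parameter model, d = −½ ln(1 − 2P − Q) − ¼ ln(1 − 2Q).
1 − 2P − Q = 0.609756, giving −½ ln(0.609756) = 0.247348.
1 − 2Q = 0.512196, giving −¼ ln(0.512196) = 0.167262.
d = 0.247348 + 0.167262 = 0.414610.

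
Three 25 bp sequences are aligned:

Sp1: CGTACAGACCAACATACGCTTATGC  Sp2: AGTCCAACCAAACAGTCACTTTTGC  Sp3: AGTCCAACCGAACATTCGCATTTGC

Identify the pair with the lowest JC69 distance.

Sp2 and Sp3

Sp1–Sp2: 9/25 differ, p = 0.360, d = 0.490.
Sp1–Sp3: 8/25 differ, p = 0.320, d = 0.417.
Sp2–Sp3: 4/25 differ, p = 0.160, d = 0.180.
The smallest distance is between Sp2 and Sp3.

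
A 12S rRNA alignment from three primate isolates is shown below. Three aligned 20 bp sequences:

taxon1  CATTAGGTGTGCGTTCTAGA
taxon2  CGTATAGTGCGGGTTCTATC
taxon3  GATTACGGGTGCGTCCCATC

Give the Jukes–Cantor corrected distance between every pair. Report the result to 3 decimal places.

taxon1–taxon2: 8/20 sites differ → p = 0.4, d = −0.75 ln(1 − 0.533333) = 0.571605 ≈ 0.572.
taxon1–taxon3: 7/20 sites differ → p = 0.35, d = −0.75 ln(1 − 0.466667) = 0.471457 ≈ 0.471.
taxon2–taxon3: 10/20 sites differ → p = 0.5, d = −0.75 ln(1 − 0.666667) = 0.823960 ≈ 0.824.

d(taxon1,taxon2) = 0.572, d(taxon1,taxon3) = 0.471, d(taxon2,taxon3) = 0.824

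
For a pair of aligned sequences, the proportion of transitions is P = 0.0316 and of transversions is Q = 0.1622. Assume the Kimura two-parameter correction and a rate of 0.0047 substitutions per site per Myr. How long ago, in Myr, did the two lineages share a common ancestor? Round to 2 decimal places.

24.02

Under the Kimura two-parameter model, d = −½ ln(1 − 2P − Q) − ¼ ln(1 − 2Q).
1 − 2P − Q = 0.7746, giving −½ ln(0.7746) = 0.127704.
1 − 2Q = 0.6756, giving −¼ ln(0.6756) = 0.098039.
d = 0.127704 + 0.098039 = 0.225743.
Under a molecular clock d = 2μt, so t = d/(2μ) = 0.225743 / (2 × 0.0047) = 24.02 Myr.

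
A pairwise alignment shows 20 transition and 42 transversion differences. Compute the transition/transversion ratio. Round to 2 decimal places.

R = 20/42 = 0.476190… ≈ 0.48 (to 2 d.p.).

0.48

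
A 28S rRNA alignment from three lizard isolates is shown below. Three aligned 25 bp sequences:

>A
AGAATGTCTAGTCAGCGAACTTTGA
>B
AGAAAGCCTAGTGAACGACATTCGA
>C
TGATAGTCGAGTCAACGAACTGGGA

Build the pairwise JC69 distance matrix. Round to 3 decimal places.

A–B: 7/25 sites differ → p = 0.28, d = −0.75 ln(1 − 0.373333) = 0.350505 ≈ 0.351.
A–C: 7/25 sites differ → p = 0.28, d = −0.75 ln(1 − 0.373333) = 0.350505 ≈ 0.351.
B–C: 9/25 sites differ → p = 0.36, d = −0.75 ln(1 − 0.48) = 0.490445 ≈ 0.490.

d(A,B) = 0.351, d(A,C) = 0.351, d(B,C) = 0.490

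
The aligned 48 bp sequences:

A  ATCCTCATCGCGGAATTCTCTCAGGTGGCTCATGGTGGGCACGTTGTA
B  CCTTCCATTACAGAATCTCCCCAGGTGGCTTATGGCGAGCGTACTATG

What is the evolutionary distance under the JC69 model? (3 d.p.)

0.657

The sequences differ at 21 of 48 sites, so p = 21/48 = 0.4375.
d = −(3/4) ln(1 − 4p/3) = −0.75 ln(1 − 0.583333) = −0.75 ln(0.416667)
  = −0.75 × (-0.875468) = 0.656601 substitutions/site.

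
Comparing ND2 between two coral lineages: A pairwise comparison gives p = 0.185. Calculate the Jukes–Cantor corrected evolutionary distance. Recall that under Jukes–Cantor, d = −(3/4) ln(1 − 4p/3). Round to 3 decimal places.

0.212

d = −(3/4) ln(1 − 4p/3) = −0.75 ln(1 − 0.246667) = −0.75 ln(0.753333)
  = −0.75 × (-0.283248) = 0.212436 substitutions/site.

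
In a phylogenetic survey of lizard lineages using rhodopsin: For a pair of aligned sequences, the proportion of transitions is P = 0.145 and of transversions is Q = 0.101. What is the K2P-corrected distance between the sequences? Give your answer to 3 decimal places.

Under the Kimura two-parameter model, d = −½ ln(1 − 2P − Q) − ¼ ln(1 − 2Q).
1 − 2P − Q = 0.609, giving −½ ln(0.609) = 0.247969.
1 − 2Q = 0.798, giving −¼ ln(0.798) = 0.056412.
d = 0.247969 + 0.056412 = 0.304381.

0.304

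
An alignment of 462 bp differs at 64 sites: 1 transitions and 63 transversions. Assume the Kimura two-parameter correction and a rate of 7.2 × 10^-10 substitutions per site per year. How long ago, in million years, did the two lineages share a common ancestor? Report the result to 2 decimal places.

P = 1/462 ≈ 0.002165 and Q = 63/462 ≈ 0.136364.
Under the Kimura two-parameter model, d = −½ ln(1 − 2P − Q) − ¼ ln(1 − 2Q).
1 − 2P − Q = 0.859306, giving −½ ln(0.859306) = 0.075815.
1 − 2Q = 0.727272, giving −¼ ln(0.727272) = 0.079614.
d = 0.075815 + 0.079614 = 0.155429.
Under a molecular clock d = 2μt, so t = d/(2μ) = 0.155429 / (2 × 7.2 × 10^-10) = 107.94 million years.

107.94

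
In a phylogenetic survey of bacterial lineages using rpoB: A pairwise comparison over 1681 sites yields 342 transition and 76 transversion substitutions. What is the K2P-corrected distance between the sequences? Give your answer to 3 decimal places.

P = 342/1681 ≈ 0.20345 and Q = 76/1681 ≈ 0.045211.
Under the Kimura two-parameter model, d = −½ ln(1 − 2P − Q) − ¼ ln(1 − 2Q).
1 − 2P − Q = 0.547889, giving −½ ln(0.547889) = 0.300841.
1 − 2Q = 0.909578, giving −¼ ln(0.909578) = 0.023694.
d = 0.300841 + 0.023694 = 0.324535.

0.325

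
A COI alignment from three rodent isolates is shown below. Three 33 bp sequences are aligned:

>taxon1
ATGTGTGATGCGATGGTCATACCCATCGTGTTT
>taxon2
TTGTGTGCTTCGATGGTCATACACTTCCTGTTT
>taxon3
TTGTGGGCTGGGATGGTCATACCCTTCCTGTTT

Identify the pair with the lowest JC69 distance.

taxon1–taxon2: 6/33 differ, p = 0.182, d = 0.208.
taxon1–taxon3: 6/33 differ, p = 0.182, d = 0.208.
taxon2–taxon3: 4/33 differ, p = 0.121, d = 0.132.
The smallest distance is between taxon2 and taxon3.

taxon2 and taxon3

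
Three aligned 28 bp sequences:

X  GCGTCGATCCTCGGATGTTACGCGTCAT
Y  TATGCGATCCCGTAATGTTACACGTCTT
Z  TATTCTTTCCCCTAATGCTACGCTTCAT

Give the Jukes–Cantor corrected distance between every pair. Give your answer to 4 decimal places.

d(X,Y) = 0.4850, d(X,Z) = 0.4850, d(Y,Z) = 0.3597

X–Y: 10/28 sites differ → p ≈ 0.357143, d = −0.75 ln(1 − 0.476191) = 0.484971 ≈ 0.4850.
X–Z: 10/28 sites differ → p ≈ 0.357143, d = −0.75 ln(1 − 0.476191) = 0.484971 ≈ 0.4850.
Y–Z: 8/28 sites differ → p ≈ 0.285714, d = −0.75 ln(1 − 0.380952) = 0.359679 ≈ 0.3597.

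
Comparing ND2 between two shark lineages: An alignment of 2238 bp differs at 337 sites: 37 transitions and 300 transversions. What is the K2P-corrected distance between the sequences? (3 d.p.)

P = 37/2238 ≈ 0.016533 and Q = 300/2238 ≈ 0.134048.
Under the Kimura two-parameter model, d = −½ ln(1 − 2P − Q) − ¼ ln(1 − 2Q).
1 − 2P − Q = 0.832886, giving −½ ln(0.832886) = 0.091429.
1 − 2Q = 0.731904, giving −¼ ln(0.731904) = 0.078026.
d = 0.091429 + 0.078026 = 0.169455.

0.169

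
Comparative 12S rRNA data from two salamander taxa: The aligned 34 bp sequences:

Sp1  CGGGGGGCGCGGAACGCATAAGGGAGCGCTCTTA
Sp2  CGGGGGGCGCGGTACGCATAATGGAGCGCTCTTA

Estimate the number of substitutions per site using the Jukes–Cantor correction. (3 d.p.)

0.061

The sequences differ at 2 of 34 sites (13, 22), so p = 2/34 ≈ 0.058824.
d = −(3/4) ln(1 − 4p/3) = −0.75 ln(1 − 0.078432) = −0.75 ln(0.921568)
  = −0.75 × (-0.081679) = 0.061259 substitutions/site.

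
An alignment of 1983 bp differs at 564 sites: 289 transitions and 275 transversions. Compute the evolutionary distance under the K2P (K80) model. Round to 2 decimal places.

0.36

P = 289/1983 ≈ 0.145739 and Q = 275/1983 ≈ 0.138679.
Under the Kimura two-parameter model, d = −½ ln(1 − 2P − Q) − ¼ ln(1 − 2Q).
1 − 2P − Q = 0.569843, giving −½ ln(0.569843) = 0.281197.
1 − 2Q = 0.722642, giving −¼ ln(0.722642) = 0.081210.
d = 0.281197 + 0.081210 = 0.362407.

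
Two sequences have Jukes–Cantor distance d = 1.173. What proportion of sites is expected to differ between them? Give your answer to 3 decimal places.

0.593

p = (3/4)(1 − e^(−4d/3)) = 0.75 × (1 − e^(-1.564)) = 0.75 × (1 − 0.209297) = 0.593027.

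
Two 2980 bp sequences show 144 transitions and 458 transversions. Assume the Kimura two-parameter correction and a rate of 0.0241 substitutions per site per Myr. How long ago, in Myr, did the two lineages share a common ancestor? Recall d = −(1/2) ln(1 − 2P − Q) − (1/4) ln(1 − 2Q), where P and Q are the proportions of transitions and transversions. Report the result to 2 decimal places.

P = 144/2980 ≈ 0.048322 and Q = 458/2980 ≈ 0.153691.
Under the Kimura two-parameter model, d = −½ ln(1 − 2P − Q) − ¼ ln(1 − 2Q).
1 − 2P − Q = 0.749665, giving −½ ln(0.749665) = 0.144064.
1 − 2Q = 0.692618, giving −¼ ln(0.692618) = 0.091819.
d = 0.144064 + 0.091819 = 0.235883.
Under a molecular clock d = 2μt, so t = d/(2μ) = 0.235883 / (2 × 0.0241) = 4.89 Myr.

4.89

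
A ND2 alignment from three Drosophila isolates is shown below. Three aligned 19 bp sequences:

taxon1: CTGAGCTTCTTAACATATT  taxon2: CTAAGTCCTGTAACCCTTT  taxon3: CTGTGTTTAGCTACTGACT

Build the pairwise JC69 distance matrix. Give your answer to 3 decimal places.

d(taxon1,taxon2) = 0.749, d(taxon1,taxon3) = 0.749, d(taxon2,taxon3) = 1.109

taxon1–taxon2: 9/19 sites differ → p ≈ 0.473684, d = −0.75 ln(1 − 0.631579) = 0.748897 ≈ 0.749.
taxon1–taxon3: 9/19 sites differ → p ≈ 0.473684, d = −0.75 ln(1 − 0.631579) = 0.748897 ≈ 0.749.
taxon2–taxon3: 11/19 sites differ → p ≈ 0.578947, d = −0.75 ln(1 − 0.771929) = 1.108574 ≈ 1.109.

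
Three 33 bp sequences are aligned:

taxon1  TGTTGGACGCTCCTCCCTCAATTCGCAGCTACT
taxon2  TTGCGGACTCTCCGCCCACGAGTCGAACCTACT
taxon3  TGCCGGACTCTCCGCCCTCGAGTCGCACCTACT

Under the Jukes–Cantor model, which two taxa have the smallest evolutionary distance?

taxon2 and taxon3

taxon1–taxon2: 10/33 differ, p = 0.303, d = 0.388.
taxon1–taxon3: 7/33 differ, p = 0.212, d = 0.249.
taxon2–taxon3: 4/33 differ, p = 0.121, d = 0.132.
The smallest distance is between taxon2 and taxon3.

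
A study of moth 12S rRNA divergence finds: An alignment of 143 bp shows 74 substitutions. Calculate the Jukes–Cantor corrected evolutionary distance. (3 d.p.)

0.878

p = 74/143 ≈ 0.517483.
d = −(3/4) ln(1 − 4p/3) = −0.75 ln(1 − 0.689977) = −0.75 ln(0.310023)
  = −0.75 × (-1.171109) = 0.878332 substitutions/site.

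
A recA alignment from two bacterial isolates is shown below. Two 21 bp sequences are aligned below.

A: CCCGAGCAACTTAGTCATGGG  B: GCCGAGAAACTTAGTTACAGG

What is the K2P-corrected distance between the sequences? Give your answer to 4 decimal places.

0.2926

Of 21 sites, 3 differences are transitions and 2 are transversions, so P = 3/21 ≈ 0.142857 and Q = 2/21 ≈ 0.095238.
Under the Kimura two-parameter model, d = −½ ln(1 − 2P − Q) − ¼ ln(1 − 2Q).
1 − 2P − Q = 0.619048, giving −½ ln(0.619048) = 0.239786.
1 − 2Q = 0.809524, giving −¼ ln(0.809524) = 0.052827.
d = 0.239786 + 0.052827 = 0.292613.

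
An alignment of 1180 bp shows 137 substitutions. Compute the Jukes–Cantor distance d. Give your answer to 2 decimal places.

p = 137/1180 ≈ 0.116102.
d = −(3/4) ln(1 − 4p/3) = −0.75 ln(1 − 0.154803) = −0.75 ln(0.845197)
  = −0.75 × (-0.168186) = 0.126140 substitutions/site.

0.13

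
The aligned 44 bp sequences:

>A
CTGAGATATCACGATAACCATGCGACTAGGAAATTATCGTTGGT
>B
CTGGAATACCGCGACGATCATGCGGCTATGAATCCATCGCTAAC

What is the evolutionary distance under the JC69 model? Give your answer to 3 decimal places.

0.497

The sequences differ at 16 of 44 sites, so p = 16/44 ≈ 0.363636.
d = −(3/4) ln(1 − 4p/3) = −0.75 ln(1 − 0.484848) = −0.75 ln(0.515152)
  = −0.75 × (-0.663293) = 0.497470 substitutions/site.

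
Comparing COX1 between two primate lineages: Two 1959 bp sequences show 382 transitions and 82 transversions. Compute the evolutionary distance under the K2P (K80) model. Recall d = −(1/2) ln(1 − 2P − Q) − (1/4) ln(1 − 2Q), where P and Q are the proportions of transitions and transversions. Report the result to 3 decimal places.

P = 382/1959 ≈ 0.194997 and Q = 82/1959 ≈ 0.041858.
Under the Kimura two-parameter model, d = −½ ln(1 − 2P − Q) − ¼ ln(1 − 2Q).
1 − 2P − Q = 0.568148, giving −½ ln(0.568148) = 0.282687.
1 − 2Q = 0.916284, giving −¼ ln(0.916284) = 0.021857.
d = 0.282687 + 0.021857 = 0.304544.

0.305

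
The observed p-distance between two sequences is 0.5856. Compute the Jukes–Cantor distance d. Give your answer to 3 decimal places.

1.138

d = −(3/4) ln(1 − 4p/3) = −0.75 ln(1 − 0.7808) = −0.75 ln(0.2192)
  = −0.75 × (-1.517771) = 1.138328 substitutions/site.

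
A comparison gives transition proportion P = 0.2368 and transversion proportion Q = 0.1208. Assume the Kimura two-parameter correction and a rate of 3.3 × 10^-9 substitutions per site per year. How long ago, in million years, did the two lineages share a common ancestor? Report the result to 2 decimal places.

78.84

Under the Kimura two-parameter model, d = −½ ln(1 − 2P − Q) − ¼ ln(1 − 2Q).
1 − 2P − Q = 0.4056, giving −½ ln(0.4056) = 0.451194.
1 − 2Q = 0.7584, giving −¼ ln(0.7584) = 0.069136.
d = 0.451194 + 0.069136 = 0.520330.
Under a molecular clock d = 2μt, so t = d/(2μ) = 0.520330 / (2 × 3.3 × 10^-9) = 78.84 million years.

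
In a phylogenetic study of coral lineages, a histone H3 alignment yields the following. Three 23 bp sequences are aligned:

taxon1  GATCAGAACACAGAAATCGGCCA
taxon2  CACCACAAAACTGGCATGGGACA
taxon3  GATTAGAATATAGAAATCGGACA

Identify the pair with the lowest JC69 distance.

taxon1 and taxon3

taxon1–taxon2: 9/23 differ, p = 0.391, d = 0.553.
taxon1–taxon3: 4/23 differ, p = 0.174, d = 0.198.
taxon2–taxon3: 10/23 differ, p = 0.435, d = 0.650.
The smallest distance is between taxon1 and taxon3.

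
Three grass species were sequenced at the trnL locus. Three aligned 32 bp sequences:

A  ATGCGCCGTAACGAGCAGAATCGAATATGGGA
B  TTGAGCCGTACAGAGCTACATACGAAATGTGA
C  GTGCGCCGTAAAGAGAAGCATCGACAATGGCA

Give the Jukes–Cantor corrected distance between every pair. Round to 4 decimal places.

d(A,B) = 0.5199, d(A,C) = 0.2586, d(B,C) = 0.5199

A–B: 12/32 sites differ → p = 0.375, d = −0.75 ln(1 − 0.5) = 0.519860 ≈ 0.5199.
A–C: 7/32 sites differ → p = 0.21875, d = −0.75 ln(1 − 0.291667) = 0.258631 ≈ 0.2586.
B–C: 12/32 sites differ → p = 0.375, d = −0.75 ln(1 − 0.5) = 0.519860 ≈ 0.5199.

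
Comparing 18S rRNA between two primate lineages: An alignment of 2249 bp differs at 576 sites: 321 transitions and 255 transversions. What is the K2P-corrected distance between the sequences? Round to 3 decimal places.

0.319

P = 321/2249 ≈ 0.14273 and Q = 255/2249 ≈ 0.113384.
Under the Kimura two-parameter model, d = −½ ln(1 − 2P − Q) − ¼ ln(1 − 2Q).
1 − 2P − Q = 0.601156, giving −½ ln(0.601156) = 0.254450.
1 − 2Q = 0.773232, giving −¼ ln(0.773232) = 0.064294.
d = 0.254450 + 0.064294 = 0.318744.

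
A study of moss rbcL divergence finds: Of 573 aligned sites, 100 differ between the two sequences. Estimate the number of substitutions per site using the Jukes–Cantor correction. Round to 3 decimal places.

p = 100/573 ≈ 0.17452.
d = −(3/4) ln(1 − 4p/3) = −0.75 ln(1 − 0.232693) = −0.75 ln(0.767307)
  = −0.75 × (-0.264868) = 0.198651 substitutions/site.

0.199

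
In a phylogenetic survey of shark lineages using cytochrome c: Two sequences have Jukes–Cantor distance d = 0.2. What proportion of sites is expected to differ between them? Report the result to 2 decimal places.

0.18

p = (3/4)(1 − e^(−4d/3)) = 0.75 × (1 − e^(-0.266667)) = 0.75 × (1 − 0.765928) = 0.175554.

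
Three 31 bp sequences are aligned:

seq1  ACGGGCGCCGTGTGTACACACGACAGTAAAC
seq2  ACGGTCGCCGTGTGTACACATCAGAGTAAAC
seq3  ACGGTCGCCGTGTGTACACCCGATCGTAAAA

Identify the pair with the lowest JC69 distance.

seq1–seq2: 4/31 differ, p = 0.129, d = 0.142.
seq1–seq3: 5/31 differ, p = 0.161, d = 0.182.
seq2–seq3: 6/31 differ, p = 0.194, d = 0.224.
The smallest distance is between seq1 and seq2.

seq1 and seq2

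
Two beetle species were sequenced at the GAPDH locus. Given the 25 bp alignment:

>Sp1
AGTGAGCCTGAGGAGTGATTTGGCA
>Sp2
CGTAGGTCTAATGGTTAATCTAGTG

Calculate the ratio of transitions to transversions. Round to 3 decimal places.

Transitions are A↔G and C↔T; transversions are all other mismatches.
Transitions: 10. Transversions: 3.
R = 10/3 = 3.333333… ≈ 3.333 (to 3 d.p.).

3.333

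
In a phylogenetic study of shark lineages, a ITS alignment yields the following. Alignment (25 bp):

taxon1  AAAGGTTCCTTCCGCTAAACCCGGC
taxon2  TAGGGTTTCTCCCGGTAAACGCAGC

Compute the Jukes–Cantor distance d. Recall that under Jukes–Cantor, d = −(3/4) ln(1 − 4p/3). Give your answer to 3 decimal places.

The sequences differ at 7 of 25 sites (1, 3, 8, 11, 15, 21, 23), so p = 7/25 = 0.28.
d = −(3/4) ln(1 − 4p/3) = −0.75 ln(1 − 0.373333) = −0.75 ln(0.626667)
  = −0.75 × (-0.467340) = 0.350505 substitutions/site.

0.351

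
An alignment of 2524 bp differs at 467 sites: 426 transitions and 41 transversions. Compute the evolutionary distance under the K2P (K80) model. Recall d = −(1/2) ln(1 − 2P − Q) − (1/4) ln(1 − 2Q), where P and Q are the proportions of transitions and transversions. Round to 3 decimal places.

0.227

P = 426/2524 ≈ 0.16878 and Q = 41/2524 ≈ 0.016244.
Under the Kimura two-parameter model, d = −½ ln(1 − 2P − Q) − ¼ ln(1 − 2Q).
1 − 2P − Q = 0.646196, giving −½ ln(0.646196) = 0.218326.
1 − 2Q = 0.967512, giving −¼ ln(0.967512) = 0.008257.
d = 0.218326 + 0.008257 = 0.226583.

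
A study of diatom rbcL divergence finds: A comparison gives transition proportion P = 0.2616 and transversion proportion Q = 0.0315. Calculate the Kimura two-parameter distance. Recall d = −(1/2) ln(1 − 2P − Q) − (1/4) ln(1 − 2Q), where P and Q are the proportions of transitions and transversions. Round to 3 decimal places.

Under the Kimura two-parameter model, d = −½ ln(1 − 2P − Q) − ¼ ln(1 − 2Q).
1 − 2P − Q = 0.4453, giving −½ ln(0.4453) = 0.404504.
1 − 2Q = 0.937, giving −¼ ln(0.937) = 0.016268.
d = 0.404504 + 0.016268 = 0.420772.

0.421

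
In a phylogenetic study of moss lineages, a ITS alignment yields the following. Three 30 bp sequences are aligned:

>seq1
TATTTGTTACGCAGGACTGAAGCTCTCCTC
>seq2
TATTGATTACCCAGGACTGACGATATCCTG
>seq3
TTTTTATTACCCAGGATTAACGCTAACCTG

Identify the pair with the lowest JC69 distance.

seq2 and seq3

seq1–seq2: 7/30 differ, p = 0.233, d = 0.280.
seq1–seq3: 9/30 differ, p = 0.300, d = 0.383.
seq2–seq3: 6/30 differ, p = 0.200, d = 0.233.
The smallest distance is between seq2 and seq3.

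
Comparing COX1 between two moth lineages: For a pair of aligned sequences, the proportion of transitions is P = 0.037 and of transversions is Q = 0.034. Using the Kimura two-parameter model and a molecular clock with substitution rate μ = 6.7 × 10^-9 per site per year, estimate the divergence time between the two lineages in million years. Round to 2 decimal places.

5.58

Under the Kimura two-parameter model, d = −½ ln(1 − 2P − Q) − ¼ ln(1 − 2Q).
1 − 2P − Q = 0.892, giving −½ ln(0.892) = 0.057145.
1 − 2Q = 0.932, giving −¼ ln(0.932) = 0.017606.
d = 0.057145 + 0.017606 = 0.074751.
Under a molecular clock d = 2μt, so t = d/(2μ) = 0.074751 / (2 × 6.7 × 10^-9) = 5.58 million years.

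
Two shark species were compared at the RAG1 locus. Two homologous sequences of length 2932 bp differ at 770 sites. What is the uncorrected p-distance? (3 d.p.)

0.263

p = 770/2932 = 0.262619… ≈ 0.263 (to 3 d.p.).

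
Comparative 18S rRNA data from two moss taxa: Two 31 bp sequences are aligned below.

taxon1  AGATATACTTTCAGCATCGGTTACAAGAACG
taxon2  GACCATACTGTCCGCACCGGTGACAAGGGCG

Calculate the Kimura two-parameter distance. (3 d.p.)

Of 31 sites, 6 differences are transitions and 4 are transversions, so P = 6/31 ≈ 0.193548 and Q = 4/31 ≈ 0.129032.
Under the Kimura two-parameter model, d = −½ ln(1 − 2P − Q) − ¼ ln(1 − 2Q).
1 − 2P − Q = 0.483872, giving −½ ln(0.483872) = 0.362967.
1 − 2Q = 0.741936, giving −¼ ln(0.741936) = 0.074623.
d = 0.362967 + 0.074623 = 0.437590.

0.438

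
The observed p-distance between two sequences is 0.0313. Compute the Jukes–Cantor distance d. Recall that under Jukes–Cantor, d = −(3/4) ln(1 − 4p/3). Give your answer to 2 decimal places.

0.03

d = −(3/4) ln(1 − 4p/3) = −0.75 ln(1 − 0.041733) = −0.75 ln(0.958267)
  = −0.75 × (-0.042629) = 0.031972 substitutions/site.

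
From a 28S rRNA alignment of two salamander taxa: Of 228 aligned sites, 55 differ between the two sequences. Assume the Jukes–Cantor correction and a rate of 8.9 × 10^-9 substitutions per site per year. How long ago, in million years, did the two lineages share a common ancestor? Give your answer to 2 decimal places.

p = 55/228 ≈ 0.241228.
d = −(3/4) ln(1 − 4p/3) = −0.75 ln(1 − 0.321637) = −0.75 ln(0.678363)
  = −0.75 × (-0.388073) = 0.291055 substitutions/site.
Under a molecular clock d = 2μt, so t = d/(2μ) = 0.291055 / (2 × 8.9 × 10^-9) = 16.35 million years.

16.35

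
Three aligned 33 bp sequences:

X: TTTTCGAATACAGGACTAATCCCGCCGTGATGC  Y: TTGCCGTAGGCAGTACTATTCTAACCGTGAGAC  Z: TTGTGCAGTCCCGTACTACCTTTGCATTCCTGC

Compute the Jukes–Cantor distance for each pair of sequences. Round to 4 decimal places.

d(X,Y) = 0.4975, d(X,Z) = 0.7798, d(Y,Z) = 1.0947

X–Y: 12/33 sites differ → p ≈ 0.363636, d = −0.75 ln(1 − 0.484848) = 0.497470 ≈ 0.4975.
X–Z: 16/33 sites differ → p ≈ 0.484848, d = −0.75 ln(1 − 0.646464) = 0.779827 ≈ 0.7798.
Y–Z: 19/33 sites differ → p ≈ 0.575758, d = −0.75 ln(1 − 0.767677) = 1.094720 ≈ 1.0947.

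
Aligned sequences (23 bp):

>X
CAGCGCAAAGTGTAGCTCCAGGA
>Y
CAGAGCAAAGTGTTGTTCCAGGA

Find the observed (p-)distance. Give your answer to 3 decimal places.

The sequences differ at 3 of 23 positions (sites 4, 14, 16).
p = 3/23 = 0.130434… ≈ 0.130 (to 3 d.p.).

0.130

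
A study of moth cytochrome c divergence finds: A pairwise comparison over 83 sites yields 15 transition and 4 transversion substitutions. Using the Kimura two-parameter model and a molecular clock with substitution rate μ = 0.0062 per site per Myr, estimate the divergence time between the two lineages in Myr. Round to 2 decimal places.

23.29

P = 15/83 ≈ 0.180723 and Q = 4/83 ≈ 0.048193.
Under the Kimura two-parameter model, d = −½ ln(1 − 2P − Q) − ¼ ln(1 − 2Q).
1 − 2P − Q = 0.590361, giving −½ ln(0.590361) = 0.263511.
1 − 2Q = 0.903614, giving −¼ ln(0.903614) = 0.025338.
d = 0.263511 + 0.025338 = 0.288849.
Under a molecular clock d = 2μt, so t = d/(2μ) = 0.288849 / (2 × 0.0062) = 23.29 Myr.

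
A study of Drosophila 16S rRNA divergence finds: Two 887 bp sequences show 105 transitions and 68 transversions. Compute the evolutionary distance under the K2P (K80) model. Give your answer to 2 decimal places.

0.23

P = 105/887 ≈ 0.118377 and Q = 68/887 ≈ 0.076663.
Under the Kimura two-parameter model, d = −½ ln(1 − 2P − Q) − ¼ ln(1 − 2Q).
1 − 2P − Q = 0.686583, giving −½ ln(0.686583) = 0.188014.
1 − 2Q = 0.846674, giving −¼ ln(0.846674) = 0.041610.
d = 0.188014 + 0.041610 = 0.229624.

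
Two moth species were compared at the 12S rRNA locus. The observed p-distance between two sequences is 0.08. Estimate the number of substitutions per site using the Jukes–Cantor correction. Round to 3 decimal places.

0.085

d = −(3/4) ln(1 − 4p/3) = −0.75 ln(1 − 0.106667) = −0.75 ln(0.893333)
  = −0.75 × (-0.112796) = 0.084597 substitutions/site.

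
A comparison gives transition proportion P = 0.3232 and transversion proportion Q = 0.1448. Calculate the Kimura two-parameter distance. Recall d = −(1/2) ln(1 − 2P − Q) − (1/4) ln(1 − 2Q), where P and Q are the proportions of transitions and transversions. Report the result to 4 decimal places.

Under the Kimura two-parameter model, d = −½ ln(1 − 2P − Q) − ¼ ln(1 − 2Q).
1 − 2P − Q = 0.2088, giving −½ ln(0.2088) = 0.783189.
1 − 2Q = 0.7104, giving −¼ ln(0.7104) = 0.085482.
d = 0.783189 + 0.085482 = 0.868671.

0.8687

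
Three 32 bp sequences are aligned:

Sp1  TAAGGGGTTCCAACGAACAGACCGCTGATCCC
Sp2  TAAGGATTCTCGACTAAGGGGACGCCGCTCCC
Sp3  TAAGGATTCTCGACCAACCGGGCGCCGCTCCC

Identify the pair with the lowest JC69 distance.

Sp2 and Sp3

Sp1–Sp2: 12/32 differ, p = 0.375, d = 0.520.
Sp1–Sp3: 11/32 differ, p = 0.344, d = 0.460.
Sp2–Sp3: 4/32 differ, p = 0.125, d = 0.137.
The smallest distance is between Sp2 and Sp3.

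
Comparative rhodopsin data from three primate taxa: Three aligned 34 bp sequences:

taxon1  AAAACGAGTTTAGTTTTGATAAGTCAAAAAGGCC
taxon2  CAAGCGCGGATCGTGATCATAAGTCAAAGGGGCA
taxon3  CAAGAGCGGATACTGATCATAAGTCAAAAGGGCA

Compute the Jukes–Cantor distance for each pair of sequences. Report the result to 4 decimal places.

d(taxon1,taxon2) = 0.4770, d(taxon1,taxon3) = 0.4770, d(taxon2,taxon3) = 0.1280

taxon1–taxon2: 12/34 sites differ → p ≈ 0.352941, d = −0.75 ln(1 − 0.470588) = 0.476991 ≈ 0.4770.
taxon1–taxon3: 12/34 sites differ → p ≈ 0.352941, d = −0.75 ln(1 − 0.470588) = 0.476991 ≈ 0.4770.
taxon2–taxon3: 4/34 sites differ → p ≈ 0.117647, d = −0.75 ln(1 − 0.156863) = 0.127969 ≈ 0.1280.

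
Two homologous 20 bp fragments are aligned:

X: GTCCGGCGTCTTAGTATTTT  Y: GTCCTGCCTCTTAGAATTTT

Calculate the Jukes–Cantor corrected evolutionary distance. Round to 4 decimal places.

0.1674

The sequences differ at 3 of 20 sites (5, 8, 15), so p = 3/20 = 0.15.
d = −(3/4) ln(1 − 4p/3) = −0.75 ln(1 − 0.2) = −0.75 ln(0.8)
  = −0.75 × (-0.223144) = 0.167358 substitutions/site.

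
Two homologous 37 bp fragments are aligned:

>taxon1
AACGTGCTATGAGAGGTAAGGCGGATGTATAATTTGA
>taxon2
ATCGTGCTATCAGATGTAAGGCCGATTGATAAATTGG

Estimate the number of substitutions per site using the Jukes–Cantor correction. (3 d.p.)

The sequences differ at 8 of 37 sites (2, 11, 15, 23, 27, 28, 33, 37), so p = 8/37 ≈ 0.216216.
d = −(3/4) ln(1 − 4p/3) = −0.75 ln(1 − 0.288288) = −0.75 ln(0.711712)
  = −0.75 × (-0.340082) = 0.255062 substitutions/site.

0.255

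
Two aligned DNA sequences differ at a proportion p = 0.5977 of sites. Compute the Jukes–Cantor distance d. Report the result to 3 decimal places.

d = −(3/4) ln(1 − 4p/3) = −0.75 ln(1 − 0.796933) = −0.75 ln(0.203067)
  = −0.75 × (-1.594219) = 1.195664 substitutions/site.

1.196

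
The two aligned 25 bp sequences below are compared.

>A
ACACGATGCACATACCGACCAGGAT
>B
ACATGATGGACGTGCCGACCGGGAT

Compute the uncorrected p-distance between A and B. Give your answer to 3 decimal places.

The sequences differ at 5 of 25 positions (sites 4, 9, 12, 14, 21).
p = 5/25 = 0.200.

0.200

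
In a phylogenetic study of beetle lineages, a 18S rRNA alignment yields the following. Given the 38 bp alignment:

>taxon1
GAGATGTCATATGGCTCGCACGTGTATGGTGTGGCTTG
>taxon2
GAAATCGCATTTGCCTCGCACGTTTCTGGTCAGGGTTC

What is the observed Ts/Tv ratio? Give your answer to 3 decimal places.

Transitions are A↔G and C↔T; transversions are all other mismatches.
Transitions: 1. Transversions: 10.
R = 1/10 = 0.100.

0.100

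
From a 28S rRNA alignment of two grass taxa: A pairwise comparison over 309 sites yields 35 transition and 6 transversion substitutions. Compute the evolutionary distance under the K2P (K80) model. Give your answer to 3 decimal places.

0.151

P = 35/309 ≈ 0.113269 and Q = 6/309 ≈ 0.019417.
Under the Kimura two-parameter model, d = −½ ln(1 − 2P − Q) − ¼ ln(1 − 2Q).
1 − 2P − Q = 0.754045, giving −½ ln(0.754045) = 0.141152.
1 − 2Q = 0.961166, giving −¼ ln(0.961166) = 0.009902.
d = 0.141152 + 0.009902 = 0.151054.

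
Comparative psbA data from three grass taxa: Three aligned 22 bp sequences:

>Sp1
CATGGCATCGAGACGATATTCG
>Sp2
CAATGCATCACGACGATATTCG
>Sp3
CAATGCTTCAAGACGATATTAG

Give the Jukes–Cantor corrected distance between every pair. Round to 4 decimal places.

Sp1–Sp2: 4/22 sites differ → p ≈ 0.181818, d = −0.75 ln(1 − 0.242424) = 0.208224 ≈ 0.2082.
Sp1–Sp3: 5/22 sites differ → p ≈ 0.227273, d = −0.75 ln(1 − 0.303031) = 0.270761 ≈ 0.2708.
Sp2–Sp3: 3/22 sites differ → p ≈ 0.136364, d = −0.75 ln(1 − 0.181819) = 0.150504 ≈ 0.1505.

d(Sp1,Sp2) = 0.2082, d(Sp1,Sp3) = 0.2708, d(Sp2,Sp3) = 0.1505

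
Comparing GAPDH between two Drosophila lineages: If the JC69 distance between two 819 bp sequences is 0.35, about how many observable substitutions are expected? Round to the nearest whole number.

Invert JC69: p = (3/4)(1 − e^(−4d/3)) = 0.75 × (1 − e^(-0.466667)) = 0.75 × (1 − 0.627089) = 0.279683.
Expected differing sites = pL ≈ 0.279683 × 819 = 229.060377 ≈ 229.

229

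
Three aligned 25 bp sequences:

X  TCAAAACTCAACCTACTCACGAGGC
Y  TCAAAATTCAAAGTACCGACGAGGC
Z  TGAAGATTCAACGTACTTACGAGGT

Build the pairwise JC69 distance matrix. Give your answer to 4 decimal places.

X–Y: 5/25 sites differ → p = 0.2, d = −0.75 ln(1 − 0.266667) = 0.232617 ≈ 0.2326.
X–Z: 6/25 sites differ → p = 0.24, d = −0.75 ln(1 − 0.32) = 0.289247 ≈ 0.2892.
Y–Z: 6/25 sites differ → p = 0.24, d = −0.75 ln(1 − 0.32) = 0.289247 ≈ 0.2892.

d(X,Y) = 0.2326, d(X,Z) = 0.2892, d(Y,Z) = 0.2892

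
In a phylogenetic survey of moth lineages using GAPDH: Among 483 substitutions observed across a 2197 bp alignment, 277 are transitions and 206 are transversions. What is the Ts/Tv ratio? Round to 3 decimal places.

R = 277/206 = 1.344660… ≈ 1.345 (to 3 d.p.).

1.345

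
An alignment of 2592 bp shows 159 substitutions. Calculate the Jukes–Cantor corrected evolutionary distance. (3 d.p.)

0.064

p = 159/2592 ≈ 0.061343.
d = −(3/4) ln(1 − 4p/3) = −0.75 ln(1 − 0.081791) = −0.75 ln(0.918209)
  = −0.75 × (-0.085330) = 0.063998 substitutions/site.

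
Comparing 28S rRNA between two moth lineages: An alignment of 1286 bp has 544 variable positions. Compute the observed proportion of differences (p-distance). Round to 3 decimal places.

p = 544/1286 = 0.423017… ≈ 0.423 (to 3 d.p.).

0.423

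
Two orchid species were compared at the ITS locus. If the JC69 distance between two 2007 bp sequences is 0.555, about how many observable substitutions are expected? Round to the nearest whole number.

Invert JC69: p = (3/4)(1 − e^(−4d/3)) = 0.75 × (1 − e^(-0.74)) = 0.75 × (1 − 0.477114) = 0.392165.
Expected differing sites = pL ≈ 0.392165 × 2007 = 787.075155 ≈ 787.

787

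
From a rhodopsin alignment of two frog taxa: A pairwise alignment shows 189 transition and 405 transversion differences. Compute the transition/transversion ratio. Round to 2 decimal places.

R = 189/405 = 0.466666… ≈ 0.47 (to 2 d.p.).

0.47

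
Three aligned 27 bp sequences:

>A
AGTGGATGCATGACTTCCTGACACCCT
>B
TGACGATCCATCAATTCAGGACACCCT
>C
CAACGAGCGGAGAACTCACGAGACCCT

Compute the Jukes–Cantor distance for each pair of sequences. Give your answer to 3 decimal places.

A–B: 8/27 sites differ → p ≈ 0.296296, d = −0.75 ln(1 − 0.395061) = 0.376971 ≈ 0.377.
A–C: 14/27 sites differ → p ≈ 0.518519, d = −0.75 ln(1 − 0.691359) = 0.881682 ≈ 0.882.
B–C: 10/27 sites differ → p ≈ 0.37037, d = −0.75 ln(1 − 0.493827) = 0.510658 ≈ 0.511.

d(A,B) = 0.377, d(A,C) = 0.882, d(B,C) = 0.511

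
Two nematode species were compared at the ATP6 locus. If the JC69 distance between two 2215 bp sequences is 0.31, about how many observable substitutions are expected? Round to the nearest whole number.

562

Invert JC69: p = (3/4)(1 − e^(−4d/3)) = 0.75 × (1 − e^(-0.413333)) = 0.75 × (1 − 0.661442) = 0.253919.
Expected differing sites = pL ≈ 0.253919 × 2215 = 562.430585 ≈ 562.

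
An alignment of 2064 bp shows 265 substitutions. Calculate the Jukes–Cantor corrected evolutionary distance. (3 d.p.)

0.141

p = 265/2064 ≈ 0.128391.
d = −(3/4) ln(1 − 4p/3) = −0.75 ln(1 − 0.171188) = −0.75 ln(0.828812)
  = −0.75 × (-0.187762) = 0.140822 substitutions/site.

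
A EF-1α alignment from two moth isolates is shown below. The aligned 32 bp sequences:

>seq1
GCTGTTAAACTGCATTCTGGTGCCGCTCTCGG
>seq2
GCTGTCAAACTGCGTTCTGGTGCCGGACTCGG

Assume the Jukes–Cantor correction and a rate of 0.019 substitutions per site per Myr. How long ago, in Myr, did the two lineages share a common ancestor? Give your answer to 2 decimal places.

The sequences differ at 4 of 32 sites (6, 14, 26, 27), so p = 4/32 = 0.125.
d = −(3/4) ln(1 − 4p/3) = −0.75 ln(1 − 0.166667) = −0.75 ln(0.833333)
  = −0.75 × (-0.182322) = 0.136742 substitutions/site.
Under a molecular clock d = 2μt, so t = d/(2μ) = 0.136742 / (2 × 0.019) = 3.60 Myr.

3.60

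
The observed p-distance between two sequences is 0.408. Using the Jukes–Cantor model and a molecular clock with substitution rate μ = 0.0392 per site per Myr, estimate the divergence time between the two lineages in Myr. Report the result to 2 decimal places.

7.51

d = −(3/4) ln(1 − 4p/3) = −0.75 ln(1 − 0.544) = −0.75 ln(0.456)
  = −0.75 × (-0.785262) = 0.588947 substitutions/site.
Under a molecular clock d = 2μt, so t = d/(2μ) = 0.588947 / (2 × 0.0392) = 7.51 Myr.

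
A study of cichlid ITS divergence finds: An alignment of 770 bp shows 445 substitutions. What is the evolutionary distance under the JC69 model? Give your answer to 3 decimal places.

1.104

p = 445/770 ≈ 0.577922.
d = −(3/4) ln(1 − 4p/3) = −0.75 ln(1 − 0.770563) = −0.75 ln(0.229437)
  = −0.75 × (-1.472127) = 1.104095 substitutions/site.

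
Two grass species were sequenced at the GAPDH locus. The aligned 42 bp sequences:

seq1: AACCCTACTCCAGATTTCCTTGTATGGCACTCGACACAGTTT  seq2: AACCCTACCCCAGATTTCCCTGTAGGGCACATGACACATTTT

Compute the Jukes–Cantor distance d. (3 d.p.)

0.158

The sequences differ at 6 of 42 sites (9, 20, 25, 31, 32, 39), so p = 6/42 ≈ 0.142857.
d = −(3/4) ln(1 − 4p/3) = −0.75 ln(1 − 0.190476) = −0.75 ln(0.809524)
  = −0.75 × (-0.211309) = 0.158482 substitutions/site.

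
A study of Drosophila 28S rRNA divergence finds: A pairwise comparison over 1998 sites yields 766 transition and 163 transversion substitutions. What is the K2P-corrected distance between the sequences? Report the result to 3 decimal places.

P = 766/1998 ≈ 0.383383 and Q = 163/1998 ≈ 0.081582.
Under the Kimura two-parameter model, d = −½ ln(1 − 2P − Q) − ¼ ln(1 − 2Q).
1 − 2P − Q = 0.151652, giving −½ ln(0.151652) = 0.943083.
1 − 2Q = 0.836836, giving −¼ ln(0.836836) = 0.044532.
d = 0.943083 + 0.044532 = 0.987615.

0.988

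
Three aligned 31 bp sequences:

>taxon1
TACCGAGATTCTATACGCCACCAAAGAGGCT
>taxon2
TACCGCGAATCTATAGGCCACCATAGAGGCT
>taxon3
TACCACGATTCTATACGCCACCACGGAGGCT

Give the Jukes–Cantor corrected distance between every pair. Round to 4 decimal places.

d(taxon1,taxon2) = 0.1416, d(taxon1,taxon3) = 0.1416, d(taxon2,taxon3) = 0.1816

taxon1–taxon2: 4/31 sites differ → p ≈ 0.129032, d = −0.75 ln(1 − 0.172043) = 0.141596 ≈ 0.1416.
taxon1–taxon3: 4/31 sites differ → p ≈ 0.129032, d = −0.75 ln(1 − 0.172043) = 0.141596 ≈ 0.1416.
taxon2–taxon3: 5/31 sites differ → p ≈ 0.16129, d = −0.75 ln(1 − 0.215053) = 0.181604 ≈ 0.1816.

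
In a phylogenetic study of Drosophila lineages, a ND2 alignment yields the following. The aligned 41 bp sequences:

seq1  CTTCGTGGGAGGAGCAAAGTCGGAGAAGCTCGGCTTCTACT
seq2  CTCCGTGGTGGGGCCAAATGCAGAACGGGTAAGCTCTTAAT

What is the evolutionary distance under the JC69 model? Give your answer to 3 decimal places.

0.604

The sequences differ at 17 of 41 sites, so p = 17/41 ≈ 0.414634.
d = −(3/4) ln(1 − 4p/3) = −0.75 ln(1 − 0.552845) = −0.75 ln(0.447155)
  = −0.75 × (-0.804850) = 0.603638 substitutions/site.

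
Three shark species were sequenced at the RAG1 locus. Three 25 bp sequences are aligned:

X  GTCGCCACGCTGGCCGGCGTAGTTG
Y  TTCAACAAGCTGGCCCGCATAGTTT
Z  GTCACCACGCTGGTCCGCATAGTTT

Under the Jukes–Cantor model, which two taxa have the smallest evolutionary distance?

X–Y: 7/25 differ, p = 0.280, d = 0.351.
X–Z: 5/25 differ, p = 0.200, d = 0.233.
Y–Z: 4/25 differ, p = 0.160, d = 0.180.
The smallest distance is between Y and Z.

Y and Z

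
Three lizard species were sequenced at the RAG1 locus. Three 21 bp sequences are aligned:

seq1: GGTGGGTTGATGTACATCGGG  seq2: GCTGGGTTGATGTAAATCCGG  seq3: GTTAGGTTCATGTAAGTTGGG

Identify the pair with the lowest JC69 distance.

seq1–seq2: 3/21 differ, p = 0.143, d = 0.158.
seq1–seq3: 6/21 differ, p = 0.286, d = 0.360.
seq2–seq3: 6/21 differ, p = 0.286, d = 0.360.
The smallest distance is between seq1 and seq2.

seq1 and seq2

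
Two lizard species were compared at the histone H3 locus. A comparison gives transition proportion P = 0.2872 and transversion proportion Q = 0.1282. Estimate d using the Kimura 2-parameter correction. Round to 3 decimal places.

Under the Kimura two-parameter model, d = −½ ln(1 − 2P − Q) − ¼ ln(1 − 2Q).
1 − 2P − Q = 0.2974, giving −½ ln(0.2974) = 0.606339.
1 − 2Q = 0.7436, giving −¼ ln(0.7436) = 0.074063.
d = 0.606339 + 0.074063 = 0.680402.

0.680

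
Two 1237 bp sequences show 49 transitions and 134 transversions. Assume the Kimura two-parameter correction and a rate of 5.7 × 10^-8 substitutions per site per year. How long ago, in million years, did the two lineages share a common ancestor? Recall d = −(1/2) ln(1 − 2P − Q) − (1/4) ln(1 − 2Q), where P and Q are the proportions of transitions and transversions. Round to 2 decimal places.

P = 49/1237 ≈ 0.039612 and Q = 134/1237 ≈ 0.108327.
Under the Kimura two-parameter model, d = −½ ln(1 − 2P − Q) − ¼ ln(1 − 2Q).
1 − 2P − Q = 0.812449, giving −½ ln(0.812449) = 0.103851.
1 − 2Q = 0.783346, giving −¼ ln(0.783346) = 0.061045.
d = 0.103851 + 0.061045 = 0.164896.
Under a molecular clock d = 2μt, so t = d/(2μ) = 0.164896 / (2 × 5.7 × 10^-8) = 1.45 million years.

1.45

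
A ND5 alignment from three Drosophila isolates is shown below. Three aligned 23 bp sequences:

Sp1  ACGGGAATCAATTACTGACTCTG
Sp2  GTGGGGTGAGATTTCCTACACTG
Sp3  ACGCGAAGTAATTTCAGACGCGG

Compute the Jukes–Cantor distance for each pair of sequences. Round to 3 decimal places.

d(Sp1,Sp2) = 0.761, d(Sp1,Sp3) = 0.390, d(Sp2,Sp3) = 0.761

Sp1–Sp2: 11/23 sites differ → p ≈ 0.478261, d = −0.75 ln(1 − 0.637681) = 0.761423 ≈ 0.761.
Sp1–Sp3: 7/23 sites differ → p ≈ 0.304348, d = −0.75 ln(1 − 0.405797) = 0.390401 ≈ 0.390.
Sp2–Sp3: 11/23 sites differ → p ≈ 0.478261, d = −0.75 ln(1 − 0.637681) = 0.761423 ≈ 0.761.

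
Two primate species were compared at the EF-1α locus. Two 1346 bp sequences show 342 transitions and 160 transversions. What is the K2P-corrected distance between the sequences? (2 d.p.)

0.56

P = 342/1346 ≈ 0.254086 and Q = 160/1346 ≈ 0.118871.
Under the Kimura two-parameter model, d = −½ ln(1 − 2P − Q) − ¼ ln(1 − 2Q).
1 − 2P − Q = 0.372957, giving −½ ln(0.372957) = 0.493146.
1 − 2Q = 0.762258, giving −¼ ln(0.762258) = 0.067868.
d = 0.493146 + 0.067868 = 0.561014.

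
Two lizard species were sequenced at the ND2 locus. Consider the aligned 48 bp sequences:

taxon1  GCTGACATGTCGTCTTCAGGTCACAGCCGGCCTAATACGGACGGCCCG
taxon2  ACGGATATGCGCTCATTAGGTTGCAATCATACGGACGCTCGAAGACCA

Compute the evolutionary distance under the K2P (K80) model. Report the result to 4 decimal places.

1.1159

Of 48 sites, 15 differences are transitions and 11 are transversions, so P = 15/48 = 0.3125 and Q = 11/48 ≈ 0.229167.
Under the Kimura two-parameter model, d = −½ ln(1 − 2P − Q) − ¼ ln(1 − 2Q).
1 − 2P − Q = 0.145833, giving −½ ln(0.145833) = 0.962647.
1 − 2Q = 0.541666, giving −¼ ln(0.541666) = 0.153276.
d = 0.962647 + 0.153276 = 1.115923.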